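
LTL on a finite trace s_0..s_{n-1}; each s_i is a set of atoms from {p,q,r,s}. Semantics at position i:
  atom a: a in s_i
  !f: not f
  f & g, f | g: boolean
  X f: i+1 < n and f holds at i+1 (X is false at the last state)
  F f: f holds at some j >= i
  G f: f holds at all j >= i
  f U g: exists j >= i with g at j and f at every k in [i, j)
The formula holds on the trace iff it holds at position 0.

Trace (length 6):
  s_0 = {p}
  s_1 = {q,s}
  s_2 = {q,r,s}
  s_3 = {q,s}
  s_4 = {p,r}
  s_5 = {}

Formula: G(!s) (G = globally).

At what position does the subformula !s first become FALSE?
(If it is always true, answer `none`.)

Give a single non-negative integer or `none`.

Answer: 1

Derivation:
s_0={p}: !s=True s=False
s_1={q,s}: !s=False s=True
s_2={q,r,s}: !s=False s=True
s_3={q,s}: !s=False s=True
s_4={p,r}: !s=True s=False
s_5={}: !s=True s=False
G(!s) holds globally = False
First violation at position 1.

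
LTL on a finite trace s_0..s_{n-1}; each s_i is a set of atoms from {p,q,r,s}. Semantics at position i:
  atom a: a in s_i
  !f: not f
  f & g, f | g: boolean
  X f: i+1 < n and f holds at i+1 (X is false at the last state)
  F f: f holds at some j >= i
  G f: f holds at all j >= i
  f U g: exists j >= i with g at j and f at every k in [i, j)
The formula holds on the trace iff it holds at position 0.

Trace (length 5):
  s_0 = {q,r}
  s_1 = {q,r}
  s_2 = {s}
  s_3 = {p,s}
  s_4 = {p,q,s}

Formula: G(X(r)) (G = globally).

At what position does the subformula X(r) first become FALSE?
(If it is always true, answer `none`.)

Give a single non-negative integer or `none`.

s_0={q,r}: X(r)=True r=True
s_1={q,r}: X(r)=False r=True
s_2={s}: X(r)=False r=False
s_3={p,s}: X(r)=False r=False
s_4={p,q,s}: X(r)=False r=False
G(X(r)) holds globally = False
First violation at position 1.

Answer: 1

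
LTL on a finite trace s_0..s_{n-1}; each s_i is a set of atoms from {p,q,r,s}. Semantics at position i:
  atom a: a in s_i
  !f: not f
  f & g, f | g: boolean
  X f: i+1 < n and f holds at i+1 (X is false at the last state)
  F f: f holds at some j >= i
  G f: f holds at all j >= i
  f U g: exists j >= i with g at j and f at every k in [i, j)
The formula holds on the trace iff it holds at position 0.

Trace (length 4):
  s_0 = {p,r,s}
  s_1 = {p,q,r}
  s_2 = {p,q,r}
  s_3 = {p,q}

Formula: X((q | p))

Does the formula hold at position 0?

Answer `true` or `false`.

Answer: true

Derivation:
s_0={p,r,s}: X((q | p))=True (q | p)=True q=False p=True
s_1={p,q,r}: X((q | p))=True (q | p)=True q=True p=True
s_2={p,q,r}: X((q | p))=True (q | p)=True q=True p=True
s_3={p,q}: X((q | p))=False (q | p)=True q=True p=True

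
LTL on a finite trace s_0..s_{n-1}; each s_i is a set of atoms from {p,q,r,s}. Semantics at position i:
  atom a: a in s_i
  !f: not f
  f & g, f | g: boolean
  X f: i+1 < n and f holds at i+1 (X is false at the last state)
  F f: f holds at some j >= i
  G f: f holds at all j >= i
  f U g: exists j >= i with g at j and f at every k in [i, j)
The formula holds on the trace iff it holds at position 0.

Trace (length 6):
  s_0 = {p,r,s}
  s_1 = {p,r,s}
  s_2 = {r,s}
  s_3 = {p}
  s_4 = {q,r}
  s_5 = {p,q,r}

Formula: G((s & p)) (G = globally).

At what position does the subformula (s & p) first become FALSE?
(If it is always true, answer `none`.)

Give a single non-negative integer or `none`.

s_0={p,r,s}: (s & p)=True s=True p=True
s_1={p,r,s}: (s & p)=True s=True p=True
s_2={r,s}: (s & p)=False s=True p=False
s_3={p}: (s & p)=False s=False p=True
s_4={q,r}: (s & p)=False s=False p=False
s_5={p,q,r}: (s & p)=False s=False p=True
G((s & p)) holds globally = False
First violation at position 2.

Answer: 2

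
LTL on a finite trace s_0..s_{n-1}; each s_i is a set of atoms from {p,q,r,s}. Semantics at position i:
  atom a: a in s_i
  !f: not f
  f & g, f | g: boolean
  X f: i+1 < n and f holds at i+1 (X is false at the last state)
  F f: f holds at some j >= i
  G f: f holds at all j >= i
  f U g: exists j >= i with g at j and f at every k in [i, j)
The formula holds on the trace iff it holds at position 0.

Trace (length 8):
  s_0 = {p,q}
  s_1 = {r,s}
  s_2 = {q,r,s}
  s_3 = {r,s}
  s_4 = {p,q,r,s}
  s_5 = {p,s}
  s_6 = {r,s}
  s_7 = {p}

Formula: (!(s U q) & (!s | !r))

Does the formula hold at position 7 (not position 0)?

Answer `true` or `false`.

s_0={p,q}: (!(s U q) & (!s | !r))=False !(s U q)=False (s U q)=True s=False q=True (!s | !r)=True !s=True !r=True r=False
s_1={r,s}: (!(s U q) & (!s | !r))=False !(s U q)=False (s U q)=True s=True q=False (!s | !r)=False !s=False !r=False r=True
s_2={q,r,s}: (!(s U q) & (!s | !r))=False !(s U q)=False (s U q)=True s=True q=True (!s | !r)=False !s=False !r=False r=True
s_3={r,s}: (!(s U q) & (!s | !r))=False !(s U q)=False (s U q)=True s=True q=False (!s | !r)=False !s=False !r=False r=True
s_4={p,q,r,s}: (!(s U q) & (!s | !r))=False !(s U q)=False (s U q)=True s=True q=True (!s | !r)=False !s=False !r=False r=True
s_5={p,s}: (!(s U q) & (!s | !r))=True !(s U q)=True (s U q)=False s=True q=False (!s | !r)=True !s=False !r=True r=False
s_6={r,s}: (!(s U q) & (!s | !r))=False !(s U q)=True (s U q)=False s=True q=False (!s | !r)=False !s=False !r=False r=True
s_7={p}: (!(s U q) & (!s | !r))=True !(s U q)=True (s U q)=False s=False q=False (!s | !r)=True !s=True !r=True r=False
Evaluating at position 7: result = True

Answer: true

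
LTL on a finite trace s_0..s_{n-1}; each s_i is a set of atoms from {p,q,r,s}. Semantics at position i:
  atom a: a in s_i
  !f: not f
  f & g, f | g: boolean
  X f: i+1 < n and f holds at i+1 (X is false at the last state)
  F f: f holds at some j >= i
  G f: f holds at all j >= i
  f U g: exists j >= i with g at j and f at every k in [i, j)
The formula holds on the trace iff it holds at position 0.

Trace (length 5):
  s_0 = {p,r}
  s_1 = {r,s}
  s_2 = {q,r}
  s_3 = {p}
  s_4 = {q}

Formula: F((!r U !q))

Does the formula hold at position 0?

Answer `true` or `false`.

Answer: true

Derivation:
s_0={p,r}: F((!r U !q))=True (!r U !q)=True !r=False r=True !q=True q=False
s_1={r,s}: F((!r U !q))=True (!r U !q)=True !r=False r=True !q=True q=False
s_2={q,r}: F((!r U !q))=True (!r U !q)=False !r=False r=True !q=False q=True
s_3={p}: F((!r U !q))=True (!r U !q)=True !r=True r=False !q=True q=False
s_4={q}: F((!r U !q))=False (!r U !q)=False !r=True r=False !q=False q=True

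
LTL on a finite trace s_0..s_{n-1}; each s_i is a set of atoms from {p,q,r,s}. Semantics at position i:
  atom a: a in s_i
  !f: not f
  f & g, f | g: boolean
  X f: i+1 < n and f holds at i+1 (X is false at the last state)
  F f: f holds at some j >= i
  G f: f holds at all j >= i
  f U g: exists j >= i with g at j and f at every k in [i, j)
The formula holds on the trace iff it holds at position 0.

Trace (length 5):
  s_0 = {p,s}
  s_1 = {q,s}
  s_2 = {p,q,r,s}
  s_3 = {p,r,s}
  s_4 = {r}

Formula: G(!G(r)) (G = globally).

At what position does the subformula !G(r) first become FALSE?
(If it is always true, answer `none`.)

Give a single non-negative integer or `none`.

Answer: 2

Derivation:
s_0={p,s}: !G(r)=True G(r)=False r=False
s_1={q,s}: !G(r)=True G(r)=False r=False
s_2={p,q,r,s}: !G(r)=False G(r)=True r=True
s_3={p,r,s}: !G(r)=False G(r)=True r=True
s_4={r}: !G(r)=False G(r)=True r=True
G(!G(r)) holds globally = False
First violation at position 2.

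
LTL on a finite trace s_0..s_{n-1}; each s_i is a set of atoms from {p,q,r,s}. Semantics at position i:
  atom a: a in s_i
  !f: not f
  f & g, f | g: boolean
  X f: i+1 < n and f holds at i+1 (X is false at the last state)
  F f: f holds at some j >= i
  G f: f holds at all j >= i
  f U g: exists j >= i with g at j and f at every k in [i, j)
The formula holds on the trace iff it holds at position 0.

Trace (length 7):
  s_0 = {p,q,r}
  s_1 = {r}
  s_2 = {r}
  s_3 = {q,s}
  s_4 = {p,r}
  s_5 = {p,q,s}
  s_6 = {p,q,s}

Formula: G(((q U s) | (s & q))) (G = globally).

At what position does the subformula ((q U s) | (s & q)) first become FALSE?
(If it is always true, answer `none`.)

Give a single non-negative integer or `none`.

Answer: 0

Derivation:
s_0={p,q,r}: ((q U s) | (s & q))=False (q U s)=False q=True s=False (s & q)=False
s_1={r}: ((q U s) | (s & q))=False (q U s)=False q=False s=False (s & q)=False
s_2={r}: ((q U s) | (s & q))=False (q U s)=False q=False s=False (s & q)=False
s_3={q,s}: ((q U s) | (s & q))=True (q U s)=True q=True s=True (s & q)=True
s_4={p,r}: ((q U s) | (s & q))=False (q U s)=False q=False s=False (s & q)=False
s_5={p,q,s}: ((q U s) | (s & q))=True (q U s)=True q=True s=True (s & q)=True
s_6={p,q,s}: ((q U s) | (s & q))=True (q U s)=True q=True s=True (s & q)=True
G(((q U s) | (s & q))) holds globally = False
First violation at position 0.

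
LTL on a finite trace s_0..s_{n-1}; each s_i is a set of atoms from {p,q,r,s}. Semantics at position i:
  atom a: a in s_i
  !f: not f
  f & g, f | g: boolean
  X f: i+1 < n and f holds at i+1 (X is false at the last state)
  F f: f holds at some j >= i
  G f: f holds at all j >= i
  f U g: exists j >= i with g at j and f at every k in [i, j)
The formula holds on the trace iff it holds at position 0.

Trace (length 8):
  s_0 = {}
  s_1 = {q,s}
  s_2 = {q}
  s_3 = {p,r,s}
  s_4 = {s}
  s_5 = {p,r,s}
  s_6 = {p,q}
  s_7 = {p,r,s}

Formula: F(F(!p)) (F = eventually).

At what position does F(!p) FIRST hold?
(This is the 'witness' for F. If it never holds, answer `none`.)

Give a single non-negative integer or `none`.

s_0={}: F(!p)=True !p=True p=False
s_1={q,s}: F(!p)=True !p=True p=False
s_2={q}: F(!p)=True !p=True p=False
s_3={p,r,s}: F(!p)=True !p=False p=True
s_4={s}: F(!p)=True !p=True p=False
s_5={p,r,s}: F(!p)=False !p=False p=True
s_6={p,q}: F(!p)=False !p=False p=True
s_7={p,r,s}: F(!p)=False !p=False p=True
F(F(!p)) holds; first witness at position 0.

Answer: 0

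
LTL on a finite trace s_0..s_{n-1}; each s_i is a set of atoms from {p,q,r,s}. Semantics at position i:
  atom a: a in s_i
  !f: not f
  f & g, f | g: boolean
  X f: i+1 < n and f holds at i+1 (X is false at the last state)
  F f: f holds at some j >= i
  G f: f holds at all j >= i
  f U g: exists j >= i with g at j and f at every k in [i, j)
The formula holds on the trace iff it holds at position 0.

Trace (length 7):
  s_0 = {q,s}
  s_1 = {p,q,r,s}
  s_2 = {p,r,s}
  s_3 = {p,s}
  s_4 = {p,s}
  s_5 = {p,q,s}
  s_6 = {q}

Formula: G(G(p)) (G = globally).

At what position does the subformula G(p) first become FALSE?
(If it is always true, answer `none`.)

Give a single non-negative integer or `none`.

s_0={q,s}: G(p)=False p=False
s_1={p,q,r,s}: G(p)=False p=True
s_2={p,r,s}: G(p)=False p=True
s_3={p,s}: G(p)=False p=True
s_4={p,s}: G(p)=False p=True
s_5={p,q,s}: G(p)=False p=True
s_6={q}: G(p)=False p=False
G(G(p)) holds globally = False
First violation at position 0.

Answer: 0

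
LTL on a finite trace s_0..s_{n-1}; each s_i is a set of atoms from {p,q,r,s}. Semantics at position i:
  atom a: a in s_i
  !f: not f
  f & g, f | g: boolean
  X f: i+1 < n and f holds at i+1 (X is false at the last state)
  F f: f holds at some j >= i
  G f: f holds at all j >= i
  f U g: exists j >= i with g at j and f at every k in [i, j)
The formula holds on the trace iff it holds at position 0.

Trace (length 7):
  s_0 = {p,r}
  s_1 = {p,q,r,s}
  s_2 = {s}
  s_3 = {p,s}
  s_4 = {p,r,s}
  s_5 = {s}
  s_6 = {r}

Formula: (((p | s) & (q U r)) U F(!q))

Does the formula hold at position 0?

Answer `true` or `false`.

s_0={p,r}: (((p | s) & (q U r)) U F(!q))=True ((p | s) & (q U r))=True (p | s)=True p=True s=False (q U r)=True q=False r=True F(!q)=True !q=True
s_1={p,q,r,s}: (((p | s) & (q U r)) U F(!q))=True ((p | s) & (q U r))=True (p | s)=True p=True s=True (q U r)=True q=True r=True F(!q)=True !q=False
s_2={s}: (((p | s) & (q U r)) U F(!q))=True ((p | s) & (q U r))=False (p | s)=True p=False s=True (q U r)=False q=False r=False F(!q)=True !q=True
s_3={p,s}: (((p | s) & (q U r)) U F(!q))=True ((p | s) & (q U r))=False (p | s)=True p=True s=True (q U r)=False q=False r=False F(!q)=True !q=True
s_4={p,r,s}: (((p | s) & (q U r)) U F(!q))=True ((p | s) & (q U r))=True (p | s)=True p=True s=True (q U r)=True q=False r=True F(!q)=True !q=True
s_5={s}: (((p | s) & (q U r)) U F(!q))=True ((p | s) & (q U r))=False (p | s)=True p=False s=True (q U r)=False q=False r=False F(!q)=True !q=True
s_6={r}: (((p | s) & (q U r)) U F(!q))=True ((p | s) & (q U r))=False (p | s)=False p=False s=False (q U r)=True q=False r=True F(!q)=True !q=True

Answer: true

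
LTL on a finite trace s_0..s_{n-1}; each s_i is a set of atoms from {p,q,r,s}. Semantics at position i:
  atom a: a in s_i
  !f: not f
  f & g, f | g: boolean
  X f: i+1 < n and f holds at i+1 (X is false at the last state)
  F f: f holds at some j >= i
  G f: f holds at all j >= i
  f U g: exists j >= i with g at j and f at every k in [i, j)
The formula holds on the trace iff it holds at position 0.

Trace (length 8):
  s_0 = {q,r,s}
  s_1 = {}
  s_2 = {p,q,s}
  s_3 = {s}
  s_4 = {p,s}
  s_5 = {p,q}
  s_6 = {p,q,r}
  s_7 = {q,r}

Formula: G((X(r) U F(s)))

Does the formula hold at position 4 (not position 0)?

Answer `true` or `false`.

s_0={q,r,s}: G((X(r) U F(s)))=False (X(r) U F(s))=True X(r)=False r=True F(s)=True s=True
s_1={}: G((X(r) U F(s)))=False (X(r) U F(s))=True X(r)=False r=False F(s)=True s=False
s_2={p,q,s}: G((X(r) U F(s)))=False (X(r) U F(s))=True X(r)=False r=False F(s)=True s=True
s_3={s}: G((X(r) U F(s)))=False (X(r) U F(s))=True X(r)=False r=False F(s)=True s=True
s_4={p,s}: G((X(r) U F(s)))=False (X(r) U F(s))=True X(r)=False r=False F(s)=True s=True
s_5={p,q}: G((X(r) U F(s)))=False (X(r) U F(s))=False X(r)=True r=False F(s)=False s=False
s_6={p,q,r}: G((X(r) U F(s)))=False (X(r) U F(s))=False X(r)=True r=True F(s)=False s=False
s_7={q,r}: G((X(r) U F(s)))=False (X(r) U F(s))=False X(r)=False r=True F(s)=False s=False
Evaluating at position 4: result = False

Answer: false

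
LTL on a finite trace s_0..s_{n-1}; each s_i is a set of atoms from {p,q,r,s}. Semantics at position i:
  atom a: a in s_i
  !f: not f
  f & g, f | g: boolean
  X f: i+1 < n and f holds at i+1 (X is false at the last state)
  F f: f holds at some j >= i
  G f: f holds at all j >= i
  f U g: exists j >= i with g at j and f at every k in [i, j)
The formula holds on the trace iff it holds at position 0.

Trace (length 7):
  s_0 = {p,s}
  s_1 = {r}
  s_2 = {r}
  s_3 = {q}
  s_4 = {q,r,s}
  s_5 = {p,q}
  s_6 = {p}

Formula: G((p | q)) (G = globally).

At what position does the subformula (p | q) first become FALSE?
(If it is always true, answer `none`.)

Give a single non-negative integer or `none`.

Answer: 1

Derivation:
s_0={p,s}: (p | q)=True p=True q=False
s_1={r}: (p | q)=False p=False q=False
s_2={r}: (p | q)=False p=False q=False
s_3={q}: (p | q)=True p=False q=True
s_4={q,r,s}: (p | q)=True p=False q=True
s_5={p,q}: (p | q)=True p=True q=True
s_6={p}: (p | q)=True p=True q=False
G((p | q)) holds globally = False
First violation at position 1.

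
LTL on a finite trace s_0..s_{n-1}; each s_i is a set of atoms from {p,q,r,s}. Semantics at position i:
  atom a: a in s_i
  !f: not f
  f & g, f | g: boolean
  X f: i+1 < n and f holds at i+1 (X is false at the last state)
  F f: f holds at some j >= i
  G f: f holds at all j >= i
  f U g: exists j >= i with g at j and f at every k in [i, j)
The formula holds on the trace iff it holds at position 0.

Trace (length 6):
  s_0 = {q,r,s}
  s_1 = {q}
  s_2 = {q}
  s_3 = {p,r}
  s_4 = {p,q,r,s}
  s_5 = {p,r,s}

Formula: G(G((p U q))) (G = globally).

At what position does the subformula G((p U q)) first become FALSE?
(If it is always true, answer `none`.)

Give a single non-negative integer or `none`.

s_0={q,r,s}: G((p U q))=False (p U q)=True p=False q=True
s_1={q}: G((p U q))=False (p U q)=True p=False q=True
s_2={q}: G((p U q))=False (p U q)=True p=False q=True
s_3={p,r}: G((p U q))=False (p U q)=True p=True q=False
s_4={p,q,r,s}: G((p U q))=False (p U q)=True p=True q=True
s_5={p,r,s}: G((p U q))=False (p U q)=False p=True q=False
G(G((p U q))) holds globally = False
First violation at position 0.

Answer: 0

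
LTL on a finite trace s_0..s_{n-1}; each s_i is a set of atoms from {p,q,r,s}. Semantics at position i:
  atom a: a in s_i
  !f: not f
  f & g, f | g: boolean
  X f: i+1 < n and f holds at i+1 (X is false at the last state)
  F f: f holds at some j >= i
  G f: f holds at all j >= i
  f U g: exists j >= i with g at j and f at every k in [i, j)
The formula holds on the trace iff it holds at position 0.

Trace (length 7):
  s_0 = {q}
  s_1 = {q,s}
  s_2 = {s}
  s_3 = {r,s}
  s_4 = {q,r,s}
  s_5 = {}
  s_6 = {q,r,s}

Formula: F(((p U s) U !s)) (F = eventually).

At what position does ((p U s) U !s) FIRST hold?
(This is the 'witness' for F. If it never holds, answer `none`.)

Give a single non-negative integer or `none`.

Answer: 0

Derivation:
s_0={q}: ((p U s) U !s)=True (p U s)=False p=False s=False !s=True
s_1={q,s}: ((p U s) U !s)=True (p U s)=True p=False s=True !s=False
s_2={s}: ((p U s) U !s)=True (p U s)=True p=False s=True !s=False
s_3={r,s}: ((p U s) U !s)=True (p U s)=True p=False s=True !s=False
s_4={q,r,s}: ((p U s) U !s)=True (p U s)=True p=False s=True !s=False
s_5={}: ((p U s) U !s)=True (p U s)=False p=False s=False !s=True
s_6={q,r,s}: ((p U s) U !s)=False (p U s)=True p=False s=True !s=False
F(((p U s) U !s)) holds; first witness at position 0.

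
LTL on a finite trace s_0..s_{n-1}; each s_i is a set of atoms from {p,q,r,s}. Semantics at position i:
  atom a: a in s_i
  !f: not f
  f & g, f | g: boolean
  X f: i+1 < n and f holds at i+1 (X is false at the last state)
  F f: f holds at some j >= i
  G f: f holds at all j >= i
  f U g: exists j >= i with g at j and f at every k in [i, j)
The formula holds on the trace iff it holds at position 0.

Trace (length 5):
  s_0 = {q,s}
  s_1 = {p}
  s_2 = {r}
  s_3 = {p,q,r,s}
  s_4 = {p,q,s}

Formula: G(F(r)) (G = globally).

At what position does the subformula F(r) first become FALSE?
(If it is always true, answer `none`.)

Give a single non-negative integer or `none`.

s_0={q,s}: F(r)=True r=False
s_1={p}: F(r)=True r=False
s_2={r}: F(r)=True r=True
s_3={p,q,r,s}: F(r)=True r=True
s_4={p,q,s}: F(r)=False r=False
G(F(r)) holds globally = False
First violation at position 4.

Answer: 4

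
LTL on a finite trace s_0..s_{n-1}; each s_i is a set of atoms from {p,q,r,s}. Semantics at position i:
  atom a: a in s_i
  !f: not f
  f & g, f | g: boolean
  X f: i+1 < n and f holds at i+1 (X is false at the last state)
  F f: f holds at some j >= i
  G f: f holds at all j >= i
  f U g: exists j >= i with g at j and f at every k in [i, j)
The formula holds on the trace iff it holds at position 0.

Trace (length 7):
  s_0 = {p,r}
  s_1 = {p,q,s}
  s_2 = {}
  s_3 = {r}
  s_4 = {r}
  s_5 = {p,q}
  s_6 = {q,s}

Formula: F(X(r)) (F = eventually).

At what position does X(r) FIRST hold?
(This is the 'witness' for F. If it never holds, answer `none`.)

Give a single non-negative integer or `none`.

Answer: 2

Derivation:
s_0={p,r}: X(r)=False r=True
s_1={p,q,s}: X(r)=False r=False
s_2={}: X(r)=True r=False
s_3={r}: X(r)=True r=True
s_4={r}: X(r)=False r=True
s_5={p,q}: X(r)=False r=False
s_6={q,s}: X(r)=False r=False
F(X(r)) holds; first witness at position 2.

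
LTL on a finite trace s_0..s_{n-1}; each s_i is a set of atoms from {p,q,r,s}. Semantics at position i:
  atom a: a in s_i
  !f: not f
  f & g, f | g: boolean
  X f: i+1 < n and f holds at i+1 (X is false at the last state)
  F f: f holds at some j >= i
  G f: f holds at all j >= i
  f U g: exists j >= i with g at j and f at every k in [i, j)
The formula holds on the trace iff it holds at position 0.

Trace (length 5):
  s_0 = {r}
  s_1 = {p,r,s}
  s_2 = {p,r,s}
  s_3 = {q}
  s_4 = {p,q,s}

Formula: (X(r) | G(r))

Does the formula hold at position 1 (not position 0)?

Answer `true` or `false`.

s_0={r}: (X(r) | G(r))=True X(r)=True r=True G(r)=False
s_1={p,r,s}: (X(r) | G(r))=True X(r)=True r=True G(r)=False
s_2={p,r,s}: (X(r) | G(r))=False X(r)=False r=True G(r)=False
s_3={q}: (X(r) | G(r))=False X(r)=False r=False G(r)=False
s_4={p,q,s}: (X(r) | G(r))=False X(r)=False r=False G(r)=False
Evaluating at position 1: result = True

Answer: true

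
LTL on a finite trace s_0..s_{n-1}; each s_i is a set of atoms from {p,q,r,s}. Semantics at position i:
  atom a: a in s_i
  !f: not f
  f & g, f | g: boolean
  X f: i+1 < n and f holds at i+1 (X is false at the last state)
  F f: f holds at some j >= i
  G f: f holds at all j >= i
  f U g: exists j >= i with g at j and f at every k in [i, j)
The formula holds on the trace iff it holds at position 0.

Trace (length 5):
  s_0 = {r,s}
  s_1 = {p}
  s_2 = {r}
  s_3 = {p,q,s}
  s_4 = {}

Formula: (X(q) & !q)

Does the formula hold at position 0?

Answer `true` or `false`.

Answer: false

Derivation:
s_0={r,s}: (X(q) & !q)=False X(q)=False q=False !q=True
s_1={p}: (X(q) & !q)=False X(q)=False q=False !q=True
s_2={r}: (X(q) & !q)=True X(q)=True q=False !q=True
s_3={p,q,s}: (X(q) & !q)=False X(q)=False q=True !q=False
s_4={}: (X(q) & !q)=False X(q)=False q=False !q=True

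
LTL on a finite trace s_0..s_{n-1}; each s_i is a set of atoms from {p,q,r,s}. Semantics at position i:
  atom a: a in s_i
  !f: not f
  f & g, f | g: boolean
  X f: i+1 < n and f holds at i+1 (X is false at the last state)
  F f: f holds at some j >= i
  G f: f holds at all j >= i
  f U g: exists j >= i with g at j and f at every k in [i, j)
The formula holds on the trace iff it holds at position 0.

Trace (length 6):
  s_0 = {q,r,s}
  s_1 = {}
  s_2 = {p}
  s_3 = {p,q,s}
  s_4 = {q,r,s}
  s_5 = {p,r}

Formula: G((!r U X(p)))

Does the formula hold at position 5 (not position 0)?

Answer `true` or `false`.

s_0={q,r,s}: G((!r U X(p)))=False (!r U X(p))=False !r=False r=True X(p)=False p=False
s_1={}: G((!r U X(p)))=False (!r U X(p))=True !r=True r=False X(p)=True p=False
s_2={p}: G((!r U X(p)))=False (!r U X(p))=True !r=True r=False X(p)=True p=True
s_3={p,q,s}: G((!r U X(p)))=False (!r U X(p))=True !r=True r=False X(p)=False p=True
s_4={q,r,s}: G((!r U X(p)))=False (!r U X(p))=True !r=False r=True X(p)=True p=False
s_5={p,r}: G((!r U X(p)))=False (!r U X(p))=False !r=False r=True X(p)=False p=True
Evaluating at position 5: result = False

Answer: false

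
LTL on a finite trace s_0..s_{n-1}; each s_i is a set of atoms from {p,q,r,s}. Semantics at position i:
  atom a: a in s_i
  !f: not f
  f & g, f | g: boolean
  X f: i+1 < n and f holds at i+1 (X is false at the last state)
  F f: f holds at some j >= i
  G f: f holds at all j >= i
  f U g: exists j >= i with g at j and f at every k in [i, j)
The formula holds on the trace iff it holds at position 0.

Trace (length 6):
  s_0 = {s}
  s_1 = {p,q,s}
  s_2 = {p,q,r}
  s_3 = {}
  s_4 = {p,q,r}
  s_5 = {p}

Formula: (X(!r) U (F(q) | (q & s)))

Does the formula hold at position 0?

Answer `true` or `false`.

s_0={s}: (X(!r) U (F(q) | (q & s)))=True X(!r)=True !r=True r=False (F(q) | (q & s))=True F(q)=True q=False (q & s)=False s=True
s_1={p,q,s}: (X(!r) U (F(q) | (q & s)))=True X(!r)=False !r=True r=False (F(q) | (q & s))=True F(q)=True q=True (q & s)=True s=True
s_2={p,q,r}: (X(!r) U (F(q) | (q & s)))=True X(!r)=True !r=False r=True (F(q) | (q & s))=True F(q)=True q=True (q & s)=False s=False
s_3={}: (X(!r) U (F(q) | (q & s)))=True X(!r)=False !r=True r=False (F(q) | (q & s))=True F(q)=True q=False (q & s)=False s=False
s_4={p,q,r}: (X(!r) U (F(q) | (q & s)))=True X(!r)=True !r=False r=True (F(q) | (q & s))=True F(q)=True q=True (q & s)=False s=False
s_5={p}: (X(!r) U (F(q) | (q & s)))=False X(!r)=False !r=True r=False (F(q) | (q & s))=False F(q)=False q=False (q & s)=False s=False

Answer: true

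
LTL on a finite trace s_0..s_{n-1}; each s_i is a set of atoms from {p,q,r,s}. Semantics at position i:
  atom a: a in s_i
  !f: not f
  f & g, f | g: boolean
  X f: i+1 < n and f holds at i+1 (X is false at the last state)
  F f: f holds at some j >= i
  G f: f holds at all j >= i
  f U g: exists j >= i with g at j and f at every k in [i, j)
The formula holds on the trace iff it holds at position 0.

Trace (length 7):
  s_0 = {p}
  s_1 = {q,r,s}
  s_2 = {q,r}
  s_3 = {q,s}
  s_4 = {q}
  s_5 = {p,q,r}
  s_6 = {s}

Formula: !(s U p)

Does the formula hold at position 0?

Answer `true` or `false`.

Answer: false

Derivation:
s_0={p}: !(s U p)=False (s U p)=True s=False p=True
s_1={q,r,s}: !(s U p)=True (s U p)=False s=True p=False
s_2={q,r}: !(s U p)=True (s U p)=False s=False p=False
s_3={q,s}: !(s U p)=True (s U p)=False s=True p=False
s_4={q}: !(s U p)=True (s U p)=False s=False p=False
s_5={p,q,r}: !(s U p)=False (s U p)=True s=False p=True
s_6={s}: !(s U p)=True (s U p)=False s=True p=False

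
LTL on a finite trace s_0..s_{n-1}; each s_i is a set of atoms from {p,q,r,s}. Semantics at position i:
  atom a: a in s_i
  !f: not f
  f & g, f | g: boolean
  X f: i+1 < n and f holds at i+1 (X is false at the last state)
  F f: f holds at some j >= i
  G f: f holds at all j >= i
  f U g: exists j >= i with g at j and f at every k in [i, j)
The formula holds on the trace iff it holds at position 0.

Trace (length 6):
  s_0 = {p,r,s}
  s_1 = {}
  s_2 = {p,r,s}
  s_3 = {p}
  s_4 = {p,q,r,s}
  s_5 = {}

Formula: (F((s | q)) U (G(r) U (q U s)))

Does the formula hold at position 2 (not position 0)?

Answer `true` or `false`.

s_0={p,r,s}: (F((s | q)) U (G(r) U (q U s)))=True F((s | q))=True (s | q)=True s=True q=False (G(r) U (q U s))=True G(r)=False r=True (q U s)=True
s_1={}: (F((s | q)) U (G(r) U (q U s)))=True F((s | q))=True (s | q)=False s=False q=False (G(r) U (q U s))=False G(r)=False r=False (q U s)=False
s_2={p,r,s}: (F((s | q)) U (G(r) U (q U s)))=True F((s | q))=True (s | q)=True s=True q=False (G(r) U (q U s))=True G(r)=False r=True (q U s)=True
s_3={p}: (F((s | q)) U (G(r) U (q U s)))=True F((s | q))=True (s | q)=False s=False q=False (G(r) U (q U s))=False G(r)=False r=False (q U s)=False
s_4={p,q,r,s}: (F((s | q)) U (G(r) U (q U s)))=True F((s | q))=True (s | q)=True s=True q=True (G(r) U (q U s))=True G(r)=False r=True (q U s)=True
s_5={}: (F((s | q)) U (G(r) U (q U s)))=False F((s | q))=False (s | q)=False s=False q=False (G(r) U (q U s))=False G(r)=False r=False (q U s)=False
Evaluating at position 2: result = True

Answer: true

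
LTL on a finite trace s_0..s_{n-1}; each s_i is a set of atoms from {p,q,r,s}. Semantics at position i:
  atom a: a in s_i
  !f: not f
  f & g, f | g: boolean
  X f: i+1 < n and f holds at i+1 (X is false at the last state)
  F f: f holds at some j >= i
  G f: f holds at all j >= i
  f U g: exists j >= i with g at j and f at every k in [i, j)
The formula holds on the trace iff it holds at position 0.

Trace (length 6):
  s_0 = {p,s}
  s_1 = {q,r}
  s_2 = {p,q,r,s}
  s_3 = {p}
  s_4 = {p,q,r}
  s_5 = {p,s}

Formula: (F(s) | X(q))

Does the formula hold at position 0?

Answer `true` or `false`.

s_0={p,s}: (F(s) | X(q))=True F(s)=True s=True X(q)=True q=False
s_1={q,r}: (F(s) | X(q))=True F(s)=True s=False X(q)=True q=True
s_2={p,q,r,s}: (F(s) | X(q))=True F(s)=True s=True X(q)=False q=True
s_3={p}: (F(s) | X(q))=True F(s)=True s=False X(q)=True q=False
s_4={p,q,r}: (F(s) | X(q))=True F(s)=True s=False X(q)=False q=True
s_5={p,s}: (F(s) | X(q))=True F(s)=True s=True X(q)=False q=False

Answer: true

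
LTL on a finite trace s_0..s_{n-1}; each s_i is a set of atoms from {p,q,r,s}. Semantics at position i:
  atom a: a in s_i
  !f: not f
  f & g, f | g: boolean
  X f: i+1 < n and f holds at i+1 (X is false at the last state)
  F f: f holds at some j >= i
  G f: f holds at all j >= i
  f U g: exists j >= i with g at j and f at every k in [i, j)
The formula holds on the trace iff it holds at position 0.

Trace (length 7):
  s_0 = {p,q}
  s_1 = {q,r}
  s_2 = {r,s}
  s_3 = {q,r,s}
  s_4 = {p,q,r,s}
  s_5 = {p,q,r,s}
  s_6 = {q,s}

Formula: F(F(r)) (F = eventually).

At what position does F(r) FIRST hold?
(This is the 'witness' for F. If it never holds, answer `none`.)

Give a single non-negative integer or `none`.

s_0={p,q}: F(r)=True r=False
s_1={q,r}: F(r)=True r=True
s_2={r,s}: F(r)=True r=True
s_3={q,r,s}: F(r)=True r=True
s_4={p,q,r,s}: F(r)=True r=True
s_5={p,q,r,s}: F(r)=True r=True
s_6={q,s}: F(r)=False r=False
F(F(r)) holds; first witness at position 0.

Answer: 0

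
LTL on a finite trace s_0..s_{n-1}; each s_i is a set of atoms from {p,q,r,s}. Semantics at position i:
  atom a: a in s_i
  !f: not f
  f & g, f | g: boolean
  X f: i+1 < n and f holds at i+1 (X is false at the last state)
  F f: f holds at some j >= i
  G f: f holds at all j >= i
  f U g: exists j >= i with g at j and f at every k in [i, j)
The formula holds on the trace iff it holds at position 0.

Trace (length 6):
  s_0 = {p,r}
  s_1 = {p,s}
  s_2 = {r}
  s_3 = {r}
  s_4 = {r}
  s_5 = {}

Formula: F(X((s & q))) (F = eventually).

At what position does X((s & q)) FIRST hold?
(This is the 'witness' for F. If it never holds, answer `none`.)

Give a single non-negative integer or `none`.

s_0={p,r}: X((s & q))=False (s & q)=False s=False q=False
s_1={p,s}: X((s & q))=False (s & q)=False s=True q=False
s_2={r}: X((s & q))=False (s & q)=False s=False q=False
s_3={r}: X((s & q))=False (s & q)=False s=False q=False
s_4={r}: X((s & q))=False (s & q)=False s=False q=False
s_5={}: X((s & q))=False (s & q)=False s=False q=False
F(X((s & q))) does not hold (no witness exists).

Answer: none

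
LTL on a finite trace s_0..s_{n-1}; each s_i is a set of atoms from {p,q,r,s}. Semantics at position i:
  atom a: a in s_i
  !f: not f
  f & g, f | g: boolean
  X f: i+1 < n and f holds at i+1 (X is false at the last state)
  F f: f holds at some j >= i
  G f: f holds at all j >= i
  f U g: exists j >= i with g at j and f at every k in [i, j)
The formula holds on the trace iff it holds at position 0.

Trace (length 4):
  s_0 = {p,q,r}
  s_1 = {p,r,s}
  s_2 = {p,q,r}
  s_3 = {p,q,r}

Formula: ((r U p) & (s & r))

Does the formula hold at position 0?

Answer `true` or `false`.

Answer: false

Derivation:
s_0={p,q,r}: ((r U p) & (s & r))=False (r U p)=True r=True p=True (s & r)=False s=False
s_1={p,r,s}: ((r U p) & (s & r))=True (r U p)=True r=True p=True (s & r)=True s=True
s_2={p,q,r}: ((r U p) & (s & r))=False (r U p)=True r=True p=True (s & r)=False s=False
s_3={p,q,r}: ((r U p) & (s & r))=False (r U p)=True r=True p=True (s & r)=False s=False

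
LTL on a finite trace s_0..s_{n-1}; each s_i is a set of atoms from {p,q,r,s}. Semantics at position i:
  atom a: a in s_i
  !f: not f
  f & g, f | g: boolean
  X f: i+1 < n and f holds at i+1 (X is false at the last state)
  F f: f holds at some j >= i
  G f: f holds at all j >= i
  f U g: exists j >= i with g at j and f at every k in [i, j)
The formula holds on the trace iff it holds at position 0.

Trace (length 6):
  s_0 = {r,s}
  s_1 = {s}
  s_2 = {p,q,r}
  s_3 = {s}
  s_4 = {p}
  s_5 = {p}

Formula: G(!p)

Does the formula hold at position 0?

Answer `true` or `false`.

Answer: false

Derivation:
s_0={r,s}: G(!p)=False !p=True p=False
s_1={s}: G(!p)=False !p=True p=False
s_2={p,q,r}: G(!p)=False !p=False p=True
s_3={s}: G(!p)=False !p=True p=False
s_4={p}: G(!p)=False !p=False p=True
s_5={p}: G(!p)=False !p=False p=True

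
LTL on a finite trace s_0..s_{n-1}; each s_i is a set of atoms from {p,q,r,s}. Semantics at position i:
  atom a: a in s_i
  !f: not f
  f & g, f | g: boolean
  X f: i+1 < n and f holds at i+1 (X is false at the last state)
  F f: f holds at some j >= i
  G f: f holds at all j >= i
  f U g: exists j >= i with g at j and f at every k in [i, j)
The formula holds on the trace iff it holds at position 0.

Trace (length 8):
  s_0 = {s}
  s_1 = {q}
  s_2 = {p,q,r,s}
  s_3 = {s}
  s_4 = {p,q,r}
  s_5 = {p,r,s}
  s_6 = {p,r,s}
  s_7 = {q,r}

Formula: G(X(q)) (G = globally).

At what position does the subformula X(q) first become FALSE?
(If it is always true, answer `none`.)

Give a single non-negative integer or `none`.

s_0={s}: X(q)=True q=False
s_1={q}: X(q)=True q=True
s_2={p,q,r,s}: X(q)=False q=True
s_3={s}: X(q)=True q=False
s_4={p,q,r}: X(q)=False q=True
s_5={p,r,s}: X(q)=False q=False
s_6={p,r,s}: X(q)=True q=False
s_7={q,r}: X(q)=False q=True
G(X(q)) holds globally = False
First violation at position 2.

Answer: 2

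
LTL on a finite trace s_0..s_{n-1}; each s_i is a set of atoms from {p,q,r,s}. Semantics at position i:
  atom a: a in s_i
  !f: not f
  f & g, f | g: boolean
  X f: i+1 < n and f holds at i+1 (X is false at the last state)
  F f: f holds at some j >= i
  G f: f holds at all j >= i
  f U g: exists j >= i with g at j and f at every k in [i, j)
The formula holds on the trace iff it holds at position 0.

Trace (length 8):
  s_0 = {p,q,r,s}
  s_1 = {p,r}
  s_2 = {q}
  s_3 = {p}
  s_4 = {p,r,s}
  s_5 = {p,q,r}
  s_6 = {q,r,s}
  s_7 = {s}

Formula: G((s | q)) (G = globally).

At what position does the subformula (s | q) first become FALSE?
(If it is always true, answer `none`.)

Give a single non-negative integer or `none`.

Answer: 1

Derivation:
s_0={p,q,r,s}: (s | q)=True s=True q=True
s_1={p,r}: (s | q)=False s=False q=False
s_2={q}: (s | q)=True s=False q=True
s_3={p}: (s | q)=False s=False q=False
s_4={p,r,s}: (s | q)=True s=True q=False
s_5={p,q,r}: (s | q)=True s=False q=True
s_6={q,r,s}: (s | q)=True s=True q=True
s_7={s}: (s | q)=True s=True q=False
G((s | q)) holds globally = False
First violation at position 1.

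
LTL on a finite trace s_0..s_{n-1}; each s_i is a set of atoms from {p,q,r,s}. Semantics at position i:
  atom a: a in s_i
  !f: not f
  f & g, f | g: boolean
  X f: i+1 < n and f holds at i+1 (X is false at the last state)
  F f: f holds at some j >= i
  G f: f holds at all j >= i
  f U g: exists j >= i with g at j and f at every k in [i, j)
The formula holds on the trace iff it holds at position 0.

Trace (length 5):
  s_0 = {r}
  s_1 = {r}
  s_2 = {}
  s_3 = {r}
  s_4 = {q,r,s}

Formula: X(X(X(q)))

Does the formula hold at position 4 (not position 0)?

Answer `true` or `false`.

s_0={r}: X(X(X(q)))=False X(X(q))=False X(q)=False q=False
s_1={r}: X(X(X(q)))=True X(X(q))=False X(q)=False q=False
s_2={}: X(X(X(q)))=False X(X(q))=True X(q)=False q=False
s_3={r}: X(X(X(q)))=False X(X(q))=False X(q)=True q=False
s_4={q,r,s}: X(X(X(q)))=False X(X(q))=False X(q)=False q=True
Evaluating at position 4: result = False

Answer: false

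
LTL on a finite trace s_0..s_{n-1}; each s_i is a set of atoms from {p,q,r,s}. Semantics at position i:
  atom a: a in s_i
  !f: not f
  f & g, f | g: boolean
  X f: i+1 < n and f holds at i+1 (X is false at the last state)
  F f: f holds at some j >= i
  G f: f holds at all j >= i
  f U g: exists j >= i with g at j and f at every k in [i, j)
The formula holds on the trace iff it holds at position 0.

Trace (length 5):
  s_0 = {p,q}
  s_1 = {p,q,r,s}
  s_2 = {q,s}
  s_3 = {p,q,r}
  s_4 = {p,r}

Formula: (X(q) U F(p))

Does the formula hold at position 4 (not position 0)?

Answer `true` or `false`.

Answer: true

Derivation:
s_0={p,q}: (X(q) U F(p))=True X(q)=True q=True F(p)=True p=True
s_1={p,q,r,s}: (X(q) U F(p))=True X(q)=True q=True F(p)=True p=True
s_2={q,s}: (X(q) U F(p))=True X(q)=True q=True F(p)=True p=False
s_3={p,q,r}: (X(q) U F(p))=True X(q)=False q=True F(p)=True p=True
s_4={p,r}: (X(q) U F(p))=True X(q)=False q=False F(p)=True p=True
Evaluating at position 4: result = True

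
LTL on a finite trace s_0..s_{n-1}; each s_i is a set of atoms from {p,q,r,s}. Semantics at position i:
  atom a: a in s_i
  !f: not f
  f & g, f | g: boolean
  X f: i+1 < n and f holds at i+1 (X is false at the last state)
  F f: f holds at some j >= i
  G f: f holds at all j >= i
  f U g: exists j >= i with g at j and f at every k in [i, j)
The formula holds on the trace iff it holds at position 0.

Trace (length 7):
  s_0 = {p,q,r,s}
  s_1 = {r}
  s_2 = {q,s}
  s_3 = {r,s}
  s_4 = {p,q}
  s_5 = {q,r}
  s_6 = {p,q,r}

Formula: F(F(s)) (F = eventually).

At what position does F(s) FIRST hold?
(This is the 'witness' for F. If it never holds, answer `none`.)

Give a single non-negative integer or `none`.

Answer: 0

Derivation:
s_0={p,q,r,s}: F(s)=True s=True
s_1={r}: F(s)=True s=False
s_2={q,s}: F(s)=True s=True
s_3={r,s}: F(s)=True s=True
s_4={p,q}: F(s)=False s=False
s_5={q,r}: F(s)=False s=False
s_6={p,q,r}: F(s)=False s=False
F(F(s)) holds; first witness at position 0.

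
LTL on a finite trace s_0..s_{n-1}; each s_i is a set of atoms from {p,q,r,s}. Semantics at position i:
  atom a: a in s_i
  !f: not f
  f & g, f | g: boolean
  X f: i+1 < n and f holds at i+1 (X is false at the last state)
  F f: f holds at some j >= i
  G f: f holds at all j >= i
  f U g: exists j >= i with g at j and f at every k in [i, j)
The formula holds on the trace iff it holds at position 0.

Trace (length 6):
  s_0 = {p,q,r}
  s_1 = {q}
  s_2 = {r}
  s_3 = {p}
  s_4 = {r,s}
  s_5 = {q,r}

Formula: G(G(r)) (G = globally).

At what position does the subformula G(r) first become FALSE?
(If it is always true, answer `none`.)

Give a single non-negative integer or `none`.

s_0={p,q,r}: G(r)=False r=True
s_1={q}: G(r)=False r=False
s_2={r}: G(r)=False r=True
s_3={p}: G(r)=False r=False
s_4={r,s}: G(r)=True r=True
s_5={q,r}: G(r)=True r=True
G(G(r)) holds globally = False
First violation at position 0.

Answer: 0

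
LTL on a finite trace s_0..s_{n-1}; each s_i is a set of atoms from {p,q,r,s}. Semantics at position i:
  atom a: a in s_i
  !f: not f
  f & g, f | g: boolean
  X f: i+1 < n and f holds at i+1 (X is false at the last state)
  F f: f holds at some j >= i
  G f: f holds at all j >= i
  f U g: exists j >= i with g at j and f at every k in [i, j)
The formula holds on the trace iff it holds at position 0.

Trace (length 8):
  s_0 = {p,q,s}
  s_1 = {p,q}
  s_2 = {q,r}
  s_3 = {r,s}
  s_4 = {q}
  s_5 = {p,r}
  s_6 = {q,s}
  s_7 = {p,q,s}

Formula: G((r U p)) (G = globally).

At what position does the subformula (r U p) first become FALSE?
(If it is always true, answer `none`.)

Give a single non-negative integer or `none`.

s_0={p,q,s}: (r U p)=True r=False p=True
s_1={p,q}: (r U p)=True r=False p=True
s_2={q,r}: (r U p)=False r=True p=False
s_3={r,s}: (r U p)=False r=True p=False
s_4={q}: (r U p)=False r=False p=False
s_5={p,r}: (r U p)=True r=True p=True
s_6={q,s}: (r U p)=False r=False p=False
s_7={p,q,s}: (r U p)=True r=False p=True
G((r U p)) holds globally = False
First violation at position 2.

Answer: 2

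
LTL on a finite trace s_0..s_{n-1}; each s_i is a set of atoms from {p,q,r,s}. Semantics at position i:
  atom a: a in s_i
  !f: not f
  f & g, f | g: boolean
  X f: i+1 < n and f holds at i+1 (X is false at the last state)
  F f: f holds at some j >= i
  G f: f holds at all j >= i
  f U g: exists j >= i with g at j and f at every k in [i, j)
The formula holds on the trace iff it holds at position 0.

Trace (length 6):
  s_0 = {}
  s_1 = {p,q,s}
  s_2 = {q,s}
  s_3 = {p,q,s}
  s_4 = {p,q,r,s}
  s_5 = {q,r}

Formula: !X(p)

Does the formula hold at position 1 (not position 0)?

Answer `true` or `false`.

Answer: true

Derivation:
s_0={}: !X(p)=False X(p)=True p=False
s_1={p,q,s}: !X(p)=True X(p)=False p=True
s_2={q,s}: !X(p)=False X(p)=True p=False
s_3={p,q,s}: !X(p)=False X(p)=True p=True
s_4={p,q,r,s}: !X(p)=True X(p)=False p=True
s_5={q,r}: !X(p)=True X(p)=False p=False
Evaluating at position 1: result = True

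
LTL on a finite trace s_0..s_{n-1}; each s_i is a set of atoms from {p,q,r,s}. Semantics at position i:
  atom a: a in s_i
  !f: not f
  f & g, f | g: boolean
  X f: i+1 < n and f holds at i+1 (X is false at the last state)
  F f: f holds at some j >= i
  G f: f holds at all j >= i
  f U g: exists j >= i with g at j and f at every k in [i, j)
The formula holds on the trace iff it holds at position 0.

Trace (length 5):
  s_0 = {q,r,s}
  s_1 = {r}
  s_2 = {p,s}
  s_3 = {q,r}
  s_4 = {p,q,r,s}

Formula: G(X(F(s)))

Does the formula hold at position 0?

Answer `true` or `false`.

Answer: false

Derivation:
s_0={q,r,s}: G(X(F(s)))=False X(F(s))=True F(s)=True s=True
s_1={r}: G(X(F(s)))=False X(F(s))=True F(s)=True s=False
s_2={p,s}: G(X(F(s)))=False X(F(s))=True F(s)=True s=True
s_3={q,r}: G(X(F(s)))=False X(F(s))=True F(s)=True s=False
s_4={p,q,r,s}: G(X(F(s)))=False X(F(s))=False F(s)=True s=True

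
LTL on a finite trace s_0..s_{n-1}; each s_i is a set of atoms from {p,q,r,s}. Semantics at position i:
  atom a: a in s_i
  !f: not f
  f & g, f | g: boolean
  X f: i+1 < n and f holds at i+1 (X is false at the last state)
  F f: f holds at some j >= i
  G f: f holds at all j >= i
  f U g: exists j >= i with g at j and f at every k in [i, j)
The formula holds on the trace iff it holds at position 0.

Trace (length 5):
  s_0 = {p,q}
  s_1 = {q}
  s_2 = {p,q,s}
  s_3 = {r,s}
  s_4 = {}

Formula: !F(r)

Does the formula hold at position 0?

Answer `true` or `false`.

Answer: false

Derivation:
s_0={p,q}: !F(r)=False F(r)=True r=False
s_1={q}: !F(r)=False F(r)=True r=False
s_2={p,q,s}: !F(r)=False F(r)=True r=False
s_3={r,s}: !F(r)=False F(r)=True r=True
s_4={}: !F(r)=True F(r)=False r=False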